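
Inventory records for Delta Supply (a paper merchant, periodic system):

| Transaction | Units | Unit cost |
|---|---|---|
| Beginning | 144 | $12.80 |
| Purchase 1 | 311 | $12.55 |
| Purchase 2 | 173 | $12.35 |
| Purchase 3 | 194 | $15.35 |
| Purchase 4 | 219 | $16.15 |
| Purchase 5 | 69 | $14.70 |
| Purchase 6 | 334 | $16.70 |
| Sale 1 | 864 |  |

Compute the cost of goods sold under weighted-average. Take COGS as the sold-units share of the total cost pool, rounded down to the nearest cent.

COGS = $12,558.90

Sale 1, sell 864: 864/1444 × $20,989.65 → $12,558.90
Ending inventory (cost pool remaining) = $8,430.75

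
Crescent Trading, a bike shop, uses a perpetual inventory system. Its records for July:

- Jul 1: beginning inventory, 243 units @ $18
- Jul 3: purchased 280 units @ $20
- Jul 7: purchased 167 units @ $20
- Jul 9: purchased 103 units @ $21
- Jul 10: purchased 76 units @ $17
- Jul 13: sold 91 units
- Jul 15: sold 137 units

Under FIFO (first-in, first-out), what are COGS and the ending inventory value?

COGS = $4,104; ending inventory = $12,665

Jul 13, 91 sold [FIFO — oldest first]: 91 @ $18 = $1,638
Jul 15, 137 sold [FIFO — oldest first]: 137 @ $18 = $2,466
Total COGS = $1,638 + $2,466 = $4,104
Ending inventory: 15 @ $18 + 280 @ $20 + 167 @ $20 + 103 @ $21 + 76 @ $17 = $12,665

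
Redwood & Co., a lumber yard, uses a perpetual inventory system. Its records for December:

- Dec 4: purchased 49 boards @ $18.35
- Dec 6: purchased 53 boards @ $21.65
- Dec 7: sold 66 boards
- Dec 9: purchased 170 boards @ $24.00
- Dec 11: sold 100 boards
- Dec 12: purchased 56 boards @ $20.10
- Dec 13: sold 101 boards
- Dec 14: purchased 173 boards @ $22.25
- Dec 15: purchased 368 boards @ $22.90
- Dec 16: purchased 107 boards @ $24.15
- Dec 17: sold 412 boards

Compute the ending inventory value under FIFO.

Ending inventory = $6,935.05

Dec 7, 66 sold [FIFO — oldest first]: 49 @ $18.35 + 17 @ $21.65 = $1,267.20
Dec 11, 100 sold [FIFO — oldest first]: 36 @ $21.65 + 64 @ $24.00 = $2,315.40
Dec 13, 101 sold [FIFO — oldest first]: 101 @ $24.00 = $2,424.00
Dec 17, 412 sold [FIFO — oldest first]: 5 @ $24.00 + 56 @ $20.10 + 173 @ $22.25 + 178 @ $22.90 = $9,171.05
Total COGS = $1,267.20 + $2,315.40 + $2,424.00 + $9,171.05 = $15,177.65
Ending inventory: 190 @ $22.90 + 107 @ $24.15 = $6,935.05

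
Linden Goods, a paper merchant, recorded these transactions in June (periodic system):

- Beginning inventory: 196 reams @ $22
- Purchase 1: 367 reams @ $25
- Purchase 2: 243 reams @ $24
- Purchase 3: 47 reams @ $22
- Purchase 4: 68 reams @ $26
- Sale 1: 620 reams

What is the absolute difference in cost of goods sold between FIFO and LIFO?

$329

FIFO COGS: 196 @ $22 + 367 @ $25 + 57 @ $24 = $14,855
LIFO COGS: 68 @ $26 + 47 @ $22 + 243 @ $24 + 262 @ $25 = $15,184
Difference = |$14,855 − $15,184| = $329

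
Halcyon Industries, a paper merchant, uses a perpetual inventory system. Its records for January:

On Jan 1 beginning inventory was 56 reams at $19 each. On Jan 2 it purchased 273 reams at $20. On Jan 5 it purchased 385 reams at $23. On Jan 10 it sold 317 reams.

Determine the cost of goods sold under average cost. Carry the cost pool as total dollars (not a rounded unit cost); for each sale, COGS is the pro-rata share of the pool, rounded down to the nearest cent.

After Jan 1: 56 on hand, pool $1,064.00 (≈ $19.0000 each)
After Jan 2: 329 on hand, pool $6,524.00 (≈ $19.8298 each)
After Jan 5: 714 on hand, pool $15,379.00 (≈ $21.5392 each)
Jan 10, sell 317: 317/714 × $15,379.00 → $6,827.93
Ending inventory (cost pool remaining) = $8,551.07

COGS = $6,827.93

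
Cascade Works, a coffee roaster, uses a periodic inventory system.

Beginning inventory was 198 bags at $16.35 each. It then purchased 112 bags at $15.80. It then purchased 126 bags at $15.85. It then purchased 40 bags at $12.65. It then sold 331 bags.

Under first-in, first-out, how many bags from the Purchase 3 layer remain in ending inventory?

40

Sale 1 (331) [FIFO — oldest first]: 198 @ $16.35 + 112 @ $15.80 + 21 @ $15.85 = $5,339.75
Ending inventory: 105 @ $15.85 + 40 @ $12.65 = $2,170.25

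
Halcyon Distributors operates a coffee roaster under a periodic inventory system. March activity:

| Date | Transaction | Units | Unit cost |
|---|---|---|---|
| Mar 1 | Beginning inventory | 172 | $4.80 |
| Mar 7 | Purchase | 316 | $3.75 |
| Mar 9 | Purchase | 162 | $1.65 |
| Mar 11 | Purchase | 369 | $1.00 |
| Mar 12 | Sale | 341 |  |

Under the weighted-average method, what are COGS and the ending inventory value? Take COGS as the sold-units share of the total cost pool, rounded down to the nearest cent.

COGS = $885.76; ending inventory = $1,761.14

Mar 12, sell 341: 341/1019 × $2,646.90 → $885.76
Ending inventory (cost pool remaining) = $1,761.14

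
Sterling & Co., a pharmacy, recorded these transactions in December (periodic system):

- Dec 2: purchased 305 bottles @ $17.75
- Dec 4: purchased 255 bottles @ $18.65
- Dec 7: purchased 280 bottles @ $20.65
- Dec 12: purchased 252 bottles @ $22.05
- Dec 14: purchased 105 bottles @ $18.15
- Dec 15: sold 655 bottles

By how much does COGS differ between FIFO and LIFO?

FIFO COGS: 305 @ $17.75 + 255 @ $18.65 + 95 @ $20.65 = $12,131.25
LIFO COGS: 105 @ $18.15 + 252 @ $22.05 + 280 @ $20.65 + 18 @ $18.65 = $13,580.05
Difference = |$12,131.25 − $13,580.05| = $1,448.80

$1,448.80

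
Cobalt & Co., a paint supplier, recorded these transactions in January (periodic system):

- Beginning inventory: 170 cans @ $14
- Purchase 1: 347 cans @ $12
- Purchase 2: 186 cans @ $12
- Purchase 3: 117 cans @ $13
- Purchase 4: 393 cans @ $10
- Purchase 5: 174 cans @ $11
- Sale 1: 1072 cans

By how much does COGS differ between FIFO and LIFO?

$796

FIFO COGS: 170 @ $14 + 347 @ $12 + 186 @ $12 + 117 @ $13 + 252 @ $10 = $12,817
LIFO COGS: 174 @ $11 + 393 @ $10 + 117 @ $13 + 186 @ $12 + 202 @ $12 = $12,021
Difference = |$12,817 − $12,021| = $796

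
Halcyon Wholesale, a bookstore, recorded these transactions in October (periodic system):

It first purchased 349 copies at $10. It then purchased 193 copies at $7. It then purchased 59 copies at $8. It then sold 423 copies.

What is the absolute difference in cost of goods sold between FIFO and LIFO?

FIFO COGS: 349 @ $10 + 74 @ $7 = $4,008
LIFO COGS: 59 @ $8 + 193 @ $7 + 171 @ $10 = $3,533
Difference = |$4,008 − $3,533| = $475

$475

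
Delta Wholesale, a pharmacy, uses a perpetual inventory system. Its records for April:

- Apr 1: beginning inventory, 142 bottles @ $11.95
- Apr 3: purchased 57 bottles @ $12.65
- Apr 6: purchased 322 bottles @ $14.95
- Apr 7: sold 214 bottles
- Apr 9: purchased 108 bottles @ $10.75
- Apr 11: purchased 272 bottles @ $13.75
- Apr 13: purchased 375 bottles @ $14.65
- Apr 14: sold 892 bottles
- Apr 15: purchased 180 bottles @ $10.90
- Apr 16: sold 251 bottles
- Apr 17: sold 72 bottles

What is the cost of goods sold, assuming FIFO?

COGS = $19,294.30

Apr 7, 214 sold [FIFO — oldest first]: 142 @ $11.95 + 57 @ $12.65 + 15 @ $14.95 = $2,642.20
Apr 14, 892 sold [FIFO — oldest first]: 307 @ $14.95 + 108 @ $10.75 + 272 @ $13.75 + 205 @ $14.65 = $12,493.90
Apr 16, 251 sold [FIFO — oldest first]: 170 @ $14.65 + 81 @ $10.90 = $3,373.40
Apr 17, 72 sold [FIFO — oldest first]: 72 @ $10.90 = $784.80
Total COGS = $2,642.20 + $12,493.90 + $3,373.40 + $784.80 = $19,294.30
Ending inventory: 27 @ $10.90 = $294.30
Check: goods available $19,588.60 = COGS $19,294.30 + ending $294.30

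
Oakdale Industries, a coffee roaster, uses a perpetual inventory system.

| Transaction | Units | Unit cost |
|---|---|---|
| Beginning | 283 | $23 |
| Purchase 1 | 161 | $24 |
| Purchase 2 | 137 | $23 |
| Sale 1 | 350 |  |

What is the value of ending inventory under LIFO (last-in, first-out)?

Sale 1 (350) [LIFO — newest first]: 137 @ $23 + 161 @ $24 + 52 @ $23 = $8,211
Ending inventory: 231 @ $23 = $5,313

Ending inventory = $5,313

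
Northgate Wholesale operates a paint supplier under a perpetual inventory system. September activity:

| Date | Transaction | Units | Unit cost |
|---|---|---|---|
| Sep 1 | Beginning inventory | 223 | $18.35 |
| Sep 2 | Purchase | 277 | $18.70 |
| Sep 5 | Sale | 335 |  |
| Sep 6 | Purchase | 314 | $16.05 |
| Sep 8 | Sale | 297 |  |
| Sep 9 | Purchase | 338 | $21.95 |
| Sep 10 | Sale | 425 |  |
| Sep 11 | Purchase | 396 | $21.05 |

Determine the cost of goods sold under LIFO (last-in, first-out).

COGS = $19,987.50

Sep 5, 335 sold [LIFO — newest first]: 277 @ $18.70 + 58 @ $18.35 = $6,244.20
Sep 8, 297 sold [LIFO — newest first]: 297 @ $16.05 = $4,766.85
Sep 10, 425 sold [LIFO — newest first]: 338 @ $21.95 + 17 @ $16.05 + 70 @ $18.35 = $8,976.45
Total COGS = $6,244.20 + $4,766.85 + $8,976.45 = $19,987.50
Ending inventory: 95 @ $18.35 + 396 @ $21.05 = $10,079.05
Check: goods available $30,066.55 = COGS $19,987.50 + ending $10,079.05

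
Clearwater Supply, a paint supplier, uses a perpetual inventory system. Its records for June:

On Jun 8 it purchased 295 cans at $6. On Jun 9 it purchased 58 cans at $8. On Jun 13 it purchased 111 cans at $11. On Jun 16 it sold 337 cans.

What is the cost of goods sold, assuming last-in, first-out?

Jun 16, 337 sold [LIFO — newest first]: 111 @ $11 + 58 @ $8 + 168 @ $6 = $2,693
Ending inventory: 127 @ $6 = $762
Check: goods available $3,455 = COGS $2,693 + ending $762

COGS = $2,693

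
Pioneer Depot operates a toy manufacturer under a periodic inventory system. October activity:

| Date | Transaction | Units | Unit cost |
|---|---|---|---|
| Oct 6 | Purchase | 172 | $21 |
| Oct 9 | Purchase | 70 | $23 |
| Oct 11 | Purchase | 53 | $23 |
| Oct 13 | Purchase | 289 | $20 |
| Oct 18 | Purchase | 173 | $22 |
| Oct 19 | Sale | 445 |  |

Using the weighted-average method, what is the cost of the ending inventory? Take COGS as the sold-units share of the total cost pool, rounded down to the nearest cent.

Oct 19, sell 445: 445/757 × $16,027.00 → $9,421.42
Ending inventory (cost pool remaining) = $6,605.58

Ending inventory = $6,605.58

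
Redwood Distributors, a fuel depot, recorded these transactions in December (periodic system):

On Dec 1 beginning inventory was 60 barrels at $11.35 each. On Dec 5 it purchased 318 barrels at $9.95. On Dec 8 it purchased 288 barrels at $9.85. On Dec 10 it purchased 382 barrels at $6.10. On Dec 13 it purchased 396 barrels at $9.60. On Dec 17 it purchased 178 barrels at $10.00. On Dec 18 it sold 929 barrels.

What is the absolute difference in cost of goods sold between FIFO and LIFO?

FIFO COGS: 60 @ $11.35 + 318 @ $9.95 + 288 @ $9.85 + 263 @ $6.10 = $8,286.20
LIFO COGS: 178 @ $10.00 + 396 @ $9.60 + 355 @ $6.10 = $7,747.10
Difference = |$8,286.20 − $7,747.10| = $539.10

$539.10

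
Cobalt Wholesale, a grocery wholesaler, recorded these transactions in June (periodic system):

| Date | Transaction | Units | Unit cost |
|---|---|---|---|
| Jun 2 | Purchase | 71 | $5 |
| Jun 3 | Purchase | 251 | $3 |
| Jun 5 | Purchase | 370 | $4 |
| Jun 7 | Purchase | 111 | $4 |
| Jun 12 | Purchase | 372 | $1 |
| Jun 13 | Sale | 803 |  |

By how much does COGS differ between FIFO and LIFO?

$936

FIFO COGS: 71 @ $5 + 251 @ $3 + 370 @ $4 + 111 @ $4 = $3,032
LIFO COGS: 372 @ $1 + 111 @ $4 + 320 @ $4 = $2,096
Difference = |$3,032 − $2,096| = $936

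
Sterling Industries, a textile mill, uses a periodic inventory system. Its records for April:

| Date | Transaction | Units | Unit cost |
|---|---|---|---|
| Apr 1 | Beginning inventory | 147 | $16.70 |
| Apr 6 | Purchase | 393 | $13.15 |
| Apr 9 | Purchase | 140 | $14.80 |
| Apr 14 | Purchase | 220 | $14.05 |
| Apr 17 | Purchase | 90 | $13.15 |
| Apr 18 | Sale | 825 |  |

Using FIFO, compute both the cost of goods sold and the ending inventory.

Apr 18, 825 sold [FIFO — oldest first]: 147 @ $16.70 + 393 @ $13.15 + 140 @ $14.80 + 145 @ $14.05 = $11,732.10
Ending inventory: 75 @ $14.05 + 90 @ $13.15 = $2,237.25
Check: goods available $13,969.35 = COGS $11,732.10 + ending $2,237.25

COGS = $11,732.10; ending inventory = $2,237.25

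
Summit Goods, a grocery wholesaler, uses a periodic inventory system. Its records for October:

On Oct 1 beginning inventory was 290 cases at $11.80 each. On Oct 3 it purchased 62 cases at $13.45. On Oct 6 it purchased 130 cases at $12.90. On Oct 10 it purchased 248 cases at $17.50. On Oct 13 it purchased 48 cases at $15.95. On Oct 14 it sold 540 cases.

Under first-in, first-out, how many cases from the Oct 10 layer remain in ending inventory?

190

Oct 14, 540 sold [FIFO — oldest first]: 290 @ $11.80 + 62 @ $13.45 + 130 @ $12.90 + 58 @ $17.50 = $6,947.90
Ending inventory: 190 @ $17.50 + 48 @ $15.95 = $4,090.60
Check: goods available $11,038.50 = COGS $6,947.90 + ending $4,090.60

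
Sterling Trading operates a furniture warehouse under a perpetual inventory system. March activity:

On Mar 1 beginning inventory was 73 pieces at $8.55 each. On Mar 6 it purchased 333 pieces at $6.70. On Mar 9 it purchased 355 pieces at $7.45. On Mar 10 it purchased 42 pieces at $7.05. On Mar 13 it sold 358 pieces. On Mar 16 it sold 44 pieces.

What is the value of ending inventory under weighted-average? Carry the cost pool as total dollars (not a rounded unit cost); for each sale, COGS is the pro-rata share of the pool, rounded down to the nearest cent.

After Mar 1: 73 on hand, pool $624.15 (≈ $8.5500 each)
After Mar 6: 406 on hand, pool $2,855.25 (≈ $7.0326 each)
After Mar 9: 761 on hand, pool $5,500.00 (≈ $7.2273 each)
After Mar 10: 803 on hand, pool $5,796.10 (≈ $7.2181 each)
Mar 13, sell 358: 358/803 × $5,796.10 → $2,584.06
Mar 16, sell 44: 44/445 × $3,212.04 → $317.59
Total COGS = $2,584.06 + $317.59 = $2,901.65
Ending inventory (cost pool remaining) = $2,894.45

Ending inventory = $2,894.45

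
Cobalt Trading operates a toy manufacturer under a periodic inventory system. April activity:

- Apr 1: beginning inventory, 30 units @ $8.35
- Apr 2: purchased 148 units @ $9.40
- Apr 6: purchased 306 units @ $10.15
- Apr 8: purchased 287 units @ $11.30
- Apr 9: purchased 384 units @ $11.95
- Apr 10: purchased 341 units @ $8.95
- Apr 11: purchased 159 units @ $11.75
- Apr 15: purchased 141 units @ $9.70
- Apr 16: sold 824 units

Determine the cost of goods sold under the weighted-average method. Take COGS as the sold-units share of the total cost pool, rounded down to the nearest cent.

COGS = $8,656.31

Apr 16, sell 824: 824/1796 × $18,867.40 → $8,656.31
Ending inventory (cost pool remaining) = $10,211.09
Check: goods available $18,867.40 = COGS $8,656.31 + ending $10,211.09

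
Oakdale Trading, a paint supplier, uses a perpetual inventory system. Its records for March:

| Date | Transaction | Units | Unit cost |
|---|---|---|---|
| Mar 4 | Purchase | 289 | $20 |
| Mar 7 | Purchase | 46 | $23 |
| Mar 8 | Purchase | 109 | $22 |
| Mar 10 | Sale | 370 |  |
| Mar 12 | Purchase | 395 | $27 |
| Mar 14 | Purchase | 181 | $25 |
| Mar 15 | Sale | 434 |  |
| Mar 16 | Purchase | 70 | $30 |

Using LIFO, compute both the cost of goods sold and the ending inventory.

COGS = $19,112; ending inventory = $7,414

Mar 10, 370 sold [LIFO — newest first]: 109 @ $22 + 46 @ $23 + 215 @ $20 = $7,756
Mar 15, 434 sold [LIFO — newest first]: 181 @ $25 + 253 @ $27 = $11,356
Total COGS = $7,756 + $11,356 = $19,112
Ending inventory: 74 @ $20 + 142 @ $27 + 70 @ $30 = $7,414
Check: goods available $26,526 = COGS $19,112 + ending $7,414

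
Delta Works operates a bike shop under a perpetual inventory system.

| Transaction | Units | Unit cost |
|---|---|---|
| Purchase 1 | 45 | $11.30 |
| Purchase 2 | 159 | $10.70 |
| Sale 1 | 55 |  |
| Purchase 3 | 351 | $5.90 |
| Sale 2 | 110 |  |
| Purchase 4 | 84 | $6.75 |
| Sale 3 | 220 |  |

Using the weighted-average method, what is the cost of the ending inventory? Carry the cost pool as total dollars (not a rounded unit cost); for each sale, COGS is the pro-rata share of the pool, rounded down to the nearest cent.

After Purchase 1: 45 on hand, pool $508.50 (≈ $11.3000 each)
After Purchase 2: 204 on hand, pool $2,209.80 (≈ $10.8324 each)
Sale 1, sell 55: 55/204 × $2,209.80 → $595.77
After Purchase 3: 500 on hand, pool $3,684.93 (≈ $7.3699 each)
Sale 2, sell 110: 110/500 × $3,684.93 → $810.68
After Purchase 4: 474 on hand, pool $3,441.25 (≈ $7.2600 each)
Sale 3, sell 220: 220/474 × $3,441.25 → $1,597.20
Total COGS = $595.77 + $810.68 + $1,597.20 = $3,003.65
Ending inventory (cost pool remaining) = $1,844.05
Check: goods available $4,847.70 = COGS $3,003.65 + ending $1,844.05

Ending inventory = $1,844.05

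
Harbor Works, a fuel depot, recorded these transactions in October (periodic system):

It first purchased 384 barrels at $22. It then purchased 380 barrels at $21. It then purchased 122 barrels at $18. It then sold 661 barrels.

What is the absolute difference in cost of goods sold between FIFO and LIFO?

FIFO COGS: 384 @ $22 + 277 @ $21 = $14,265
LIFO COGS: 122 @ $18 + 380 @ $21 + 159 @ $22 = $13,674
Difference = |$14,265 − $13,674| = $591

$591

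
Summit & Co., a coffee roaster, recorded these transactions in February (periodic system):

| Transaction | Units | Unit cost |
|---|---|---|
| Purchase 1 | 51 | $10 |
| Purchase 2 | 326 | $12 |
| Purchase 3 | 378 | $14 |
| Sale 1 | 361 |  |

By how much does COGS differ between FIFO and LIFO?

FIFO COGS: 51 @ $10 + 310 @ $12 = $4,230
LIFO COGS: 361 @ $14 = $5,054
Difference = |$4,230 − $5,054| = $824

$824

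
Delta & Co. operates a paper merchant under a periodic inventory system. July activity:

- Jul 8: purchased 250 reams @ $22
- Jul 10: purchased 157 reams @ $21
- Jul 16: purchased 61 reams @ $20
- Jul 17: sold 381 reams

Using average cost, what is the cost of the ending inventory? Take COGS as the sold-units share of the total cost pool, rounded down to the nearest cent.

Ending inventory = $1,862.14

Jul 17, sell 381: 381/468 × $10,017.00 → $8,154.86
Ending inventory (cost pool remaining) = $1,862.14
Check: goods available $10,017.00 = COGS $8,154.86 + ending $1,862.14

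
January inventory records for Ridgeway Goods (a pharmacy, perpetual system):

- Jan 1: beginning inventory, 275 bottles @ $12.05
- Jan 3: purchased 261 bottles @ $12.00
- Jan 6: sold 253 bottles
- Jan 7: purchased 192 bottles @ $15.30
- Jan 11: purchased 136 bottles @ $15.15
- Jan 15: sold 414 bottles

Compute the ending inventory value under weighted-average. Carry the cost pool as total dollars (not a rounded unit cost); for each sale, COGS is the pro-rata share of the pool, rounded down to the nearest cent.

After Jan 1: 275 on hand, pool $3,313.75 (≈ $12.0500 each)
After Jan 3: 536 on hand, pool $6,445.75 (≈ $12.0257 each)
Jan 6, sell 253: 253/536 × $6,445.75 → $3,042.49
After Jan 7: 475 on hand, pool $6,340.86 (≈ $13.3492 each)
After Jan 11: 611 on hand, pool $8,401.26 (≈ $13.7500 each)
Jan 15, sell 414: 414/611 × $8,401.26 → $5,692.50
Total COGS = $3,042.49 + $5,692.50 = $8,734.99
Ending inventory (cost pool remaining) = $2,708.76

Ending inventory = $2,708.76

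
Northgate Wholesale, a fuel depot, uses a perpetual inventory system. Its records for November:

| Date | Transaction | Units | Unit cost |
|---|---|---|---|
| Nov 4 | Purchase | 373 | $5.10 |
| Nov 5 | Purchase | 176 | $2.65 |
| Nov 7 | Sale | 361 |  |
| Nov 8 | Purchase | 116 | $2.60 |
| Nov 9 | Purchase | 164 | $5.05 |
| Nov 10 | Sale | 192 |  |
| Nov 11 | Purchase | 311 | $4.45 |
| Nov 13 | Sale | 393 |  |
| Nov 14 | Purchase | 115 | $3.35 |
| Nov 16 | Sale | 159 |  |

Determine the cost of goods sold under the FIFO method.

Nov 7, 361 sold [FIFO — oldest first]: 361 @ $5.10 = $1,841.10
Nov 10, 192 sold [FIFO — oldest first]: 12 @ $5.10 + 176 @ $2.65 + 4 @ $2.60 = $538.00
Nov 13, 393 sold [FIFO — oldest first]: 112 @ $2.60 + 164 @ $5.05 + 117 @ $4.45 = $1,640.05
Nov 16, 159 sold [FIFO — oldest first]: 159 @ $4.45 = $707.55
Total COGS = $1,841.10 + $538.00 + $1,640.05 + $707.55 = $4,726.70
Ending inventory: 35 @ $4.45 + 115 @ $3.35 = $541.00
Check: goods available $5,267.70 = COGS $4,726.70 + ending $541.00

COGS = $4,726.70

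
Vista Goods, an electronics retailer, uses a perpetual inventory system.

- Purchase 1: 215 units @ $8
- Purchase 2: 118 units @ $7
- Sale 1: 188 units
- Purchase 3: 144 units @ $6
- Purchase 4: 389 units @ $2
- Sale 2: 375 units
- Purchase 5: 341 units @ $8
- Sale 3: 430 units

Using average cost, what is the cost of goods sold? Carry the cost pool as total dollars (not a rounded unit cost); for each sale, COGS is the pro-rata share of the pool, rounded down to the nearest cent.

After Purchase 1: 215 on hand, pool $1,720.00 (≈ $8.0000 each)
After Purchase 2: 333 on hand, pool $2,546.00 (≈ $7.6456 each)
Sale 1, sell 188: 188/333 × $2,546.00 → $1,437.38
After Purchase 3: 289 on hand, pool $1,972.62 (≈ $6.8257 each)
After Purchase 4: 678 on hand, pool $2,750.62 (≈ $4.0570 each)
Sale 2, sell 375: 375/678 × $2,750.62 → $1,521.36
After Purchase 5: 644 on hand, pool $3,957.26 (≈ $6.1448 each)
Sale 3, sell 430: 430/644 × $3,957.26 → $2,642.26
Total COGS = $1,437.38 + $1,521.36 + $2,642.26 = $5,601.00
Ending inventory (cost pool remaining) = $1,315.00

COGS = $5,601.00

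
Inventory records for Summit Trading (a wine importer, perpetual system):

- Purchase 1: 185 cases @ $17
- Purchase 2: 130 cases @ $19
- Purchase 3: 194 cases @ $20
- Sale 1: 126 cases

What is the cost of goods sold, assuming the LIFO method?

Sale 1 (126) [LIFO — newest first]: 126 @ $20 = $2,520
Ending inventory: 185 @ $17 + 130 @ $19 + 68 @ $20 = $6,975

COGS = $2,520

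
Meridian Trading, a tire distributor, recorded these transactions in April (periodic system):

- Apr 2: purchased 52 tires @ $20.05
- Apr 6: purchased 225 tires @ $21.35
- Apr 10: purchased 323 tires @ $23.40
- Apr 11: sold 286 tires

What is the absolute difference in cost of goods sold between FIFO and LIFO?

FIFO COGS: 52 @ $20.05 + 225 @ $21.35 + 9 @ $23.40 = $6,056.95
LIFO COGS: 286 @ $23.40 = $6,692.40
Difference = |$6,056.95 − $6,692.40| = $635.45

$635.45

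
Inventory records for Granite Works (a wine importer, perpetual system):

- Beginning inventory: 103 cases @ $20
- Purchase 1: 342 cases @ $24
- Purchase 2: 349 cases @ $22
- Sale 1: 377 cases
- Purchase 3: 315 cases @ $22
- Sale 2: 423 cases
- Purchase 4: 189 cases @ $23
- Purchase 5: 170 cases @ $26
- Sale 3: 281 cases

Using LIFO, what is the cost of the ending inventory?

Sale 1 (377) [LIFO — newest first]: 349 @ $22 + 28 @ $24 = $8,350
Sale 2 (423) [LIFO — newest first]: 315 @ $22 + 108 @ $24 = $9,522
Sale 3 (281) [LIFO — newest first]: 170 @ $26 + 111 @ $23 = $6,973
Total COGS = $8,350 + $9,522 + $6,973 = $24,845
Ending inventory: 103 @ $20 + 206 @ $24 + 78 @ $23 = $8,798

Ending inventory = $8,798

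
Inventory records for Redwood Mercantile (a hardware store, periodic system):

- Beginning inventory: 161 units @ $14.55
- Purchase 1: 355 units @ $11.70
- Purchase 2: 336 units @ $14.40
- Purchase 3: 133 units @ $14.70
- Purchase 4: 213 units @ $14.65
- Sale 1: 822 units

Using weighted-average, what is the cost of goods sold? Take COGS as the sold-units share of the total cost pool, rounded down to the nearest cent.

COGS = $11,259.61

Sale 1, sell 822: 822/1198 × $16,410.00 → $11,259.61
Ending inventory (cost pool remaining) = $5,150.39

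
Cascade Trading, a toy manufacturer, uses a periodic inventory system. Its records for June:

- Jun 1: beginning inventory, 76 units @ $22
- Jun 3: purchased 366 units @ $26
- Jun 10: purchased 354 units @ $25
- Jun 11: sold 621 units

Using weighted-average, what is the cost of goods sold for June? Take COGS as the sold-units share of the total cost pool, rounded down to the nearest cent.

COGS = $15,632.66

Jun 11, sell 621: 621/796 × $20,038.00 → $15,632.66
Ending inventory (cost pool remaining) = $4,405.34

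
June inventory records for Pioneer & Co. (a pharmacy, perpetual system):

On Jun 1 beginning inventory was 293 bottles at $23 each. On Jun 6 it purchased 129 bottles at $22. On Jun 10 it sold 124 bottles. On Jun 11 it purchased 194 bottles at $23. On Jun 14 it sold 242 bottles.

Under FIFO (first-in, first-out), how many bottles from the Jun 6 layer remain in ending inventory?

56

Jun 10, 124 sold [FIFO — oldest first]: 124 @ $23 = $2,852
Jun 14, 242 sold [FIFO — oldest first]: 169 @ $23 + 73 @ $22 = $5,493
Total COGS = $2,852 + $5,493 = $8,345
Ending inventory: 56 @ $22 + 194 @ $23 = $5,694
Check: goods available $14,039 = COGS $8,345 + ending $5,694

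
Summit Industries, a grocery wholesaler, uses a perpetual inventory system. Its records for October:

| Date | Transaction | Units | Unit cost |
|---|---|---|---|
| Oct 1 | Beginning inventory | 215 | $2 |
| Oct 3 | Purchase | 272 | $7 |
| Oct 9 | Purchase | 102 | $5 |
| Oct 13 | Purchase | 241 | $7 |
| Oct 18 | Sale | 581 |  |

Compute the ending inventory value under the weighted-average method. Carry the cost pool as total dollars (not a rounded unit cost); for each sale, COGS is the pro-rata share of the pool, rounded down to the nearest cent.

After Oct 1: 215 on hand, pool $430.00 (≈ $2.0000 each)
After Oct 3: 487 on hand, pool $2,334.00 (≈ $4.7926 each)
After Oct 9: 589 on hand, pool $2,844.00 (≈ $4.8285 each)
After Oct 13: 830 on hand, pool $4,531.00 (≈ $5.4590 each)
Oct 18, sell 581: 581/830 × $4,531.00 → $3,171.70
Ending inventory (cost pool remaining) = $1,359.30
Check: goods available $4,531.00 = COGS $3,171.70 + ending $1,359.30

Ending inventory = $1,359.30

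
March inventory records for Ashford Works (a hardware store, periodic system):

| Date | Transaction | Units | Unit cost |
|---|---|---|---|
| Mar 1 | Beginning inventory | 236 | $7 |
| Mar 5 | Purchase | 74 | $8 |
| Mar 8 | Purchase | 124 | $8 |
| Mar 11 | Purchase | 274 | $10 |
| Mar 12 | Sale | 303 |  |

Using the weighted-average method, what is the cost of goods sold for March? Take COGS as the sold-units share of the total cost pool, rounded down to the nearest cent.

COGS = $2,557.52

Mar 12, sell 303: 303/708 × $5,976.00 → $2,557.52
Ending inventory (cost pool remaining) = $3,418.48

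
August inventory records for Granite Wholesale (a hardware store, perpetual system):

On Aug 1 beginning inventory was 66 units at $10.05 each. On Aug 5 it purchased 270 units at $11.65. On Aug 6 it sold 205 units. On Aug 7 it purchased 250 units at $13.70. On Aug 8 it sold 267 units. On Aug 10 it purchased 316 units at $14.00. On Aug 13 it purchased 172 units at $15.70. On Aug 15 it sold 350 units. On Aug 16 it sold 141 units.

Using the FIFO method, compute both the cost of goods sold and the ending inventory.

COGS = $12,615.50; ending inventory = $1,742.70

Aug 6, 205 sold [FIFO — oldest first]: 66 @ $10.05 + 139 @ $11.65 = $2,282.65
Aug 8, 267 sold [FIFO — oldest first]: 131 @ $11.65 + 136 @ $13.70 = $3,389.35
Aug 15, 350 sold [FIFO — oldest first]: 114 @ $13.70 + 236 @ $14.00 = $4,865.80
Aug 16, 141 sold [FIFO — oldest first]: 80 @ $14.00 + 61 @ $15.70 = $2,077.70
Total COGS = $2,282.65 + $3,389.35 + $4,865.80 + $2,077.70 = $12,615.50
Ending inventory: 111 @ $15.70 = $1,742.70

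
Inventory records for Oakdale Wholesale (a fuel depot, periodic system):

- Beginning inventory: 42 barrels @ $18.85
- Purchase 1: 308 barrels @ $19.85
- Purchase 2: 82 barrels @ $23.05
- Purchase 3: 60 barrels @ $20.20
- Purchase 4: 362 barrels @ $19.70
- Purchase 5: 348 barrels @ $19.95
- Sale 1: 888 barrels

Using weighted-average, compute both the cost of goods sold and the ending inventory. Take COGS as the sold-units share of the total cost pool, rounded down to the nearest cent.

Sale 1, sell 888: 888/1202 × $24,081.60 → $17,790.73
Ending inventory (cost pool remaining) = $6,290.87
Check: goods available $24,081.60 = COGS $17,790.73 + ending $6,290.87

COGS = $17,790.73; ending inventory = $6,290.87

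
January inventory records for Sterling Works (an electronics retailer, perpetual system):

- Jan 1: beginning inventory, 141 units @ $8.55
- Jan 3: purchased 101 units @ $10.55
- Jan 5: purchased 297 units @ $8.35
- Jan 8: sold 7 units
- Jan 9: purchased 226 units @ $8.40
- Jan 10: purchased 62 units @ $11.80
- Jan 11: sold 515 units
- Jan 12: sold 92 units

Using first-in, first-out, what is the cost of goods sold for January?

COGS = $5,381.05

Jan 8, 7 sold [FIFO — oldest first]: 7 @ $8.55 = $59.85
Jan 11, 515 sold [FIFO — oldest first]: 134 @ $8.55 + 101 @ $10.55 + 280 @ $8.35 = $4,549.25
Jan 12, 92 sold [FIFO — oldest first]: 17 @ $8.35 + 75 @ $8.40 = $771.95
Total COGS = $59.85 + $4,549.25 + $771.95 = $5,381.05
Ending inventory: 151 @ $8.40 + 62 @ $11.80 = $2,000.00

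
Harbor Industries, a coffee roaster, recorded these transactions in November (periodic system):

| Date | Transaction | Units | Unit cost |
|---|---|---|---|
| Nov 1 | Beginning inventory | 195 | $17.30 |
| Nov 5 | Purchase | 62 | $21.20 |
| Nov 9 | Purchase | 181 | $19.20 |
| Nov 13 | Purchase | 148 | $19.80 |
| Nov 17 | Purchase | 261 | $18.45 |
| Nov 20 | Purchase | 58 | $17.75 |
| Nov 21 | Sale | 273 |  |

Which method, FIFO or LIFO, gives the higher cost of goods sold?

LIFO

FIFO COGS: 195 @ $17.30 + 62 @ $21.20 + 16 @ $19.20 = $4,995.10
LIFO COGS: 58 @ $17.75 + 215 @ $18.45 = $4,996.25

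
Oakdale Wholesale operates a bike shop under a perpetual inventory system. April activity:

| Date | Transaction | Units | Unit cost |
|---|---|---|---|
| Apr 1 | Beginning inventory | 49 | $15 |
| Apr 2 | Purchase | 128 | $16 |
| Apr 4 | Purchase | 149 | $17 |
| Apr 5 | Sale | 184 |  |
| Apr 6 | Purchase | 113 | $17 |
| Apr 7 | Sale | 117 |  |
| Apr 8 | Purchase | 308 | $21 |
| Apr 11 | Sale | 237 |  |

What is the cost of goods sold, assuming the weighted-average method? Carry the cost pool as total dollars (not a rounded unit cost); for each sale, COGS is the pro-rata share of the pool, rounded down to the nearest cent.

COGS = $9,599.63

After Apr 1: 49 on hand, pool $735.00 (≈ $15.0000 each)
After Apr 2: 177 on hand, pool $2,783.00 (≈ $15.7232 each)
After Apr 4: 326 on hand, pool $5,316.00 (≈ $16.3067 each)
Apr 5, sell 184: 184/326 × $5,316.00 → $3,000.44
After Apr 6: 255 on hand, pool $4,236.56 (≈ $16.6140 each)
Apr 7, sell 117: 117/255 × $4,236.56 → $1,943.83
After Apr 8: 446 on hand, pool $8,760.73 (≈ $19.6429 each)
Apr 11, sell 237: 237/446 × $8,760.73 → $4,655.36
Total COGS = $3,000.44 + $1,943.83 + $4,655.36 = $9,599.63
Ending inventory (cost pool remaining) = $4,105.37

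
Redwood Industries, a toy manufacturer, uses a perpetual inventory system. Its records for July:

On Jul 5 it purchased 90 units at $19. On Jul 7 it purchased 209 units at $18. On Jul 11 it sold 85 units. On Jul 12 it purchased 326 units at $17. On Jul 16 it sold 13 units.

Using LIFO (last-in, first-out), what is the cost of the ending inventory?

Ending inventory = $9,263

Jul 11, 85 sold [LIFO — newest first]: 85 @ $18 = $1,530
Jul 16, 13 sold [LIFO — newest first]: 13 @ $17 = $221
Total COGS = $1,530 + $221 = $1,751
Ending inventory: 90 @ $19 + 124 @ $18 + 313 @ $17 = $9,263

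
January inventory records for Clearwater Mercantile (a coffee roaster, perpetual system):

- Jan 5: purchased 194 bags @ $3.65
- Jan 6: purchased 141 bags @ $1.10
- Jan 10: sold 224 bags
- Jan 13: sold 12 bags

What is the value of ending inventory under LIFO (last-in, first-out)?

Ending inventory = $361.35

Jan 10, 224 sold [LIFO — newest first]: 141 @ $1.10 + 83 @ $3.65 = $458.05
Jan 13, 12 sold [LIFO — newest first]: 12 @ $3.65 = $43.80
Total COGS = $458.05 + $43.80 = $501.85
Ending inventory: 99 @ $3.65 = $361.35
Check: goods available $863.20 = COGS $501.85 + ending $361.35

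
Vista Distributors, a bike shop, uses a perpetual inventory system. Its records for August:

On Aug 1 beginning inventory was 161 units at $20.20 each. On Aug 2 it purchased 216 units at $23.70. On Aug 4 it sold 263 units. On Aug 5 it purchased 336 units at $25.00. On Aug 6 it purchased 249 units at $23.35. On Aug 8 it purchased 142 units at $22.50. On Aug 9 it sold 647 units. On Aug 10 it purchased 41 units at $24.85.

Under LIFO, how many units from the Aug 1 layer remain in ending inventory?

114

Aug 4, 263 sold [LIFO — newest first]: 216 @ $23.70 + 47 @ $20.20 = $6,068.60
Aug 9, 647 sold [LIFO — newest first]: 142 @ $22.50 + 249 @ $23.35 + 256 @ $25.00 = $15,409.15
Total COGS = $6,068.60 + $15,409.15 = $21,477.75
Ending inventory: 114 @ $20.20 + 80 @ $25.00 + 41 @ $24.85 = $5,321.65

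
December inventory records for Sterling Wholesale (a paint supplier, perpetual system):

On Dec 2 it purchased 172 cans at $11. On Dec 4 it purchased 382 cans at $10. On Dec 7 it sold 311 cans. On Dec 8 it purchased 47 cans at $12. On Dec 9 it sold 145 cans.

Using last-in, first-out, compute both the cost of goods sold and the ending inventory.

COGS = $4,681; ending inventory = $1,595

Dec 7, 311 sold [LIFO — newest first]: 311 @ $10 = $3,110
Dec 9, 145 sold [LIFO — newest first]: 47 @ $12 + 71 @ $10 + 27 @ $11 = $1,571
Total COGS = $3,110 + $1,571 = $4,681
Ending inventory: 145 @ $11 = $1,595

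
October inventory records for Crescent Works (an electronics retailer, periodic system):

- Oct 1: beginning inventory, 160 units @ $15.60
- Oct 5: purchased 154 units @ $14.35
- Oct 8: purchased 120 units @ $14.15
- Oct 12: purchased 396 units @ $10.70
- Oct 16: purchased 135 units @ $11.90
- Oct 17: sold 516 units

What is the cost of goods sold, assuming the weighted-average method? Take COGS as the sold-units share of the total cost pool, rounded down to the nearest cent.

COGS = $6,548.97

Oct 17, sell 516: 516/965 × $12,247.60 → $6,548.97
Ending inventory (cost pool remaining) = $5,698.63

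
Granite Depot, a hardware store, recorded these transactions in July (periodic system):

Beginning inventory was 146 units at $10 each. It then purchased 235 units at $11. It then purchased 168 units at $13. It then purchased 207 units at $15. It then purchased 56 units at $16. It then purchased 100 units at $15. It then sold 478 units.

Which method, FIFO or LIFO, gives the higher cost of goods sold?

LIFO

FIFO COGS: 146 @ $10 + 235 @ $11 + 97 @ $13 = $5,306
LIFO COGS: 100 @ $15 + 56 @ $16 + 207 @ $15 + 115 @ $13 = $6,996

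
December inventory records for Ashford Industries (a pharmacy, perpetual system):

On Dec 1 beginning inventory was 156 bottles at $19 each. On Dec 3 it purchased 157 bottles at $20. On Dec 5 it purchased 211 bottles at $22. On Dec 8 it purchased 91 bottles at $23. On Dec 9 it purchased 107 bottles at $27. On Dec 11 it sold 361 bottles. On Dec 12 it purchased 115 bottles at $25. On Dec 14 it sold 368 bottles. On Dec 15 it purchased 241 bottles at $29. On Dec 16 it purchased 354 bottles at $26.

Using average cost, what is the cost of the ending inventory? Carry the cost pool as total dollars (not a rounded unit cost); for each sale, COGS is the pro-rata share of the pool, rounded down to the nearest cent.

Ending inventory = $18,629.58

After Dec 1: 156 on hand, pool $2,964.00 (≈ $19.0000 each)
After Dec 3: 313 on hand, pool $6,104.00 (≈ $19.5016 each)
After Dec 5: 524 on hand, pool $10,746.00 (≈ $20.5076 each)
After Dec 8: 615 on hand, pool $12,839.00 (≈ $20.8764 each)
After Dec 9: 722 on hand, pool $15,728.00 (≈ $21.7839 each)
Dec 11, sell 361: 361/722 × $15,728.00 → $7,864.00
After Dec 12: 476 on hand, pool $10,739.00 (≈ $22.5609 each)
Dec 14, sell 368: 368/476 × $10,739.00 → $8,302.42
After Dec 15: 349 on hand, pool $9,425.58 (≈ $27.0074 each)
After Dec 16: 703 on hand, pool $18,629.58 (≈ $26.5001 each)
Total COGS = $7,864.00 + $8,302.42 = $16,166.42
Ending inventory (cost pool remaining) = $18,629.58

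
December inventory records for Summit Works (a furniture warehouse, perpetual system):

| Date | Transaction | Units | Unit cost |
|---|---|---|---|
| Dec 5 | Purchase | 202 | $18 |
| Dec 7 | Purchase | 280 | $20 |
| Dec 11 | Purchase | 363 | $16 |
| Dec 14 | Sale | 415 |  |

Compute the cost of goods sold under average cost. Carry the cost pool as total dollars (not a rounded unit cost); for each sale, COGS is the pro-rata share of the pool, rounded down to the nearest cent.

After Dec 5: 202 on hand, pool $3,636.00 (≈ $18.0000 each)
After Dec 7: 482 on hand, pool $9,236.00 (≈ $19.1618 each)
After Dec 11: 845 on hand, pool $15,044.00 (≈ $17.8036 each)
Dec 14, sell 415: 415/845 × $15,044.00 → $7,388.47
Ending inventory (cost pool remaining) = $7,655.53

COGS = $7,388.47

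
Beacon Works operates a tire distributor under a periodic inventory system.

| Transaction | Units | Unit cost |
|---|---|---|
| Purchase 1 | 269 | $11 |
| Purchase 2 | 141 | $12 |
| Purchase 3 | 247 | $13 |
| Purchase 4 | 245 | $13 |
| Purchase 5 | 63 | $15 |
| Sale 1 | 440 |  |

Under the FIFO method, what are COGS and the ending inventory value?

COGS = $5,041; ending inventory = $6,951

Sale 1 (440) [FIFO — oldest first]: 269 @ $11 + 141 @ $12 + 30 @ $13 = $5,041
Ending inventory: 217 @ $13 + 245 @ $13 + 63 @ $15 = $6,951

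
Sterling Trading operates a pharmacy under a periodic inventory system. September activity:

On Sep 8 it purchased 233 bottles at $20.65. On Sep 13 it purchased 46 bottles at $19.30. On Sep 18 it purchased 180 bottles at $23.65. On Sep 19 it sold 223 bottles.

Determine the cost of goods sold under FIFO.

COGS = $4,604.95

Sep 19, 223 sold [FIFO — oldest first]: 223 @ $20.65 = $4,604.95
Ending inventory: 10 @ $20.65 + 46 @ $19.30 + 180 @ $23.65 = $5,351.30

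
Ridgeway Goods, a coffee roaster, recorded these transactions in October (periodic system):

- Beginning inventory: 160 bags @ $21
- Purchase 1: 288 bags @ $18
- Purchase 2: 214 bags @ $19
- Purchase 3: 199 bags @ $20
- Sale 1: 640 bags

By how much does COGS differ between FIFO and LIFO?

FIFO COGS: 160 @ $21 + 288 @ $18 + 192 @ $19 = $12,192
LIFO COGS: 199 @ $20 + 214 @ $19 + 227 @ $18 = $12,132
Difference = |$12,192 − $12,132| = $60

$60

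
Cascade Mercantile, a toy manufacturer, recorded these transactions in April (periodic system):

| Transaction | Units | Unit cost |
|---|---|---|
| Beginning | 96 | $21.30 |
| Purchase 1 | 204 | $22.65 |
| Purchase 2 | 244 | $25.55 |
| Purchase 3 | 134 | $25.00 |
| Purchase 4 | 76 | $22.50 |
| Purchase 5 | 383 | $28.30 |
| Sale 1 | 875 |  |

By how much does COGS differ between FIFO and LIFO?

FIFO COGS: 96 @ $21.30 + 204 @ $22.65 + 244 @ $25.55 + 134 @ $25.00 + 76 @ $22.50 + 121 @ $28.30 = $21,383.90
LIFO COGS: 383 @ $28.30 + 76 @ $22.50 + 134 @ $25.00 + 244 @ $25.55 + 38 @ $22.65 = $22,993.80
Difference = |$21,383.90 − $22,993.80| = $1,609.90

$1,609.90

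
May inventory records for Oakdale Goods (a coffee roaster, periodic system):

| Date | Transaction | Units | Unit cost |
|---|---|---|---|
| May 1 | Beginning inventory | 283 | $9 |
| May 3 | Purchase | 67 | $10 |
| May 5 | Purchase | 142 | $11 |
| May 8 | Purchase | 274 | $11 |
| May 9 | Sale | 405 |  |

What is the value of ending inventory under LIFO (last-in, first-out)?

Ending inventory = $3,338

May 9, 405 sold [LIFO — newest first]: 274 @ $11 + 131 @ $11 = $4,455
Ending inventory: 283 @ $9 + 67 @ $10 + 11 @ $11 = $3,338
Check: goods available $7,793 = COGS $4,455 + ending $3,338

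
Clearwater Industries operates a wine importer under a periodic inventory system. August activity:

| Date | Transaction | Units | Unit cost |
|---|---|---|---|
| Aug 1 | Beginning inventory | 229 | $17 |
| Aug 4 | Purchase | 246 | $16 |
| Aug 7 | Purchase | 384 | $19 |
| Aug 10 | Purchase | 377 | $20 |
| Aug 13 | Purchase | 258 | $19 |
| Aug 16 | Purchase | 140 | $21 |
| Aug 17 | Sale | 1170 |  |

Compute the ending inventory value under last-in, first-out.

Aug 17, 1170 sold [LIFO — newest first]: 140 @ $21 + 258 @ $19 + 377 @ $20 + 384 @ $19 + 11 @ $16 = $22,854
Ending inventory: 229 @ $17 + 235 @ $16 = $7,653

Ending inventory = $7,653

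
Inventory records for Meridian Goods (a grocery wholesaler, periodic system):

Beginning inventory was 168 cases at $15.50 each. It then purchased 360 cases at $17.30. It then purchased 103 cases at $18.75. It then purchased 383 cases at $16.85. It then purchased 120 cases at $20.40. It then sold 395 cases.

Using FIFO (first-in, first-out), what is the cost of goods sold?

COGS = $6,531.10

Sale 1 (395) [FIFO — oldest first]: 168 @ $15.50 + 227 @ $17.30 = $6,531.10
Ending inventory: 133 @ $17.30 + 103 @ $18.75 + 383 @ $16.85 + 120 @ $20.40 = $13,133.70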